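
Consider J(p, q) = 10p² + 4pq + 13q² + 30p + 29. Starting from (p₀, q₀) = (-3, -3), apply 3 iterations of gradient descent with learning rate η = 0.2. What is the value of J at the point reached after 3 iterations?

1667679.169664

∇J = (20p + 4q + 30, 4p + 26q)
(p₁, q₁) = (-3, -3) − 0.2·(-42, -90) = (5.4, 15)
(p₂, q₂) = (5.4, 15) − 0.2·(198, 411.6) = (-34.2, -67.32)
(p₃, q₃) = (-34.2, -67.32) − 0.2·(-923.28, -1887.12) = (150.456, 310.104)
J(150.456, 310.104) = 1667679.169664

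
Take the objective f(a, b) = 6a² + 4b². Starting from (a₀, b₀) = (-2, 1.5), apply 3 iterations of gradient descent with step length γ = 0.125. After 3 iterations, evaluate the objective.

0.375

∇f = (12a, 8b)
(a₁, b₁) = (-2, 1.5) − 0.125·(-24, 12) = (1, 0)
(a₂, b₂) = (1, 0) − 0.125·(12, 0) = (-0.5, 0)
(a₃, b₃) = (-0.5, 0) − 0.125·(-6, 0) = (0.25, 0)
f(0.25, 0) = 0.375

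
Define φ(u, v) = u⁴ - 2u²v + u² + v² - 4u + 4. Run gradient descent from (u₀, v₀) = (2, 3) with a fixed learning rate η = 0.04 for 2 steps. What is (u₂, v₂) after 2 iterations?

∇φ = (4u³ - 4uv + 2u - 4, -2u² + 2v)
Step 1: at (2, 3), ∇φ = (8, -2) → (2, 3) − 0.04·(8, -2) = (1.68, 3.08)
Step 2: at (1.68, 3.08), ∇φ = (-2.371072, 0.5152) → (1.68, 3.08) − 0.04·(-2.371072, 0.5152) = (1.77484288, 3.059392)

(1.77484288, 3.059392)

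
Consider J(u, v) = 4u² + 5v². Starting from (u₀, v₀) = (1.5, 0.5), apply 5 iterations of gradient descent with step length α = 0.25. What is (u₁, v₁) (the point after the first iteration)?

(-1.5, -0.75)

∇J = (8u, 10v)
(u₁, v₁) = (1.5, 0.5) − 0.25·(12, 5) = (-1.5, -0.75)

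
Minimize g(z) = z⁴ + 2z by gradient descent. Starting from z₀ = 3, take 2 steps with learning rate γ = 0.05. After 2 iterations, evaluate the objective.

1.125969140625

g′(z) = 4z³ + 2
z₁ = 3 − 0.05·110 = -2.5
z₂ = -2.5 − 0.05·(-60.5) = 0.525
g(0.525) = 1.125969140625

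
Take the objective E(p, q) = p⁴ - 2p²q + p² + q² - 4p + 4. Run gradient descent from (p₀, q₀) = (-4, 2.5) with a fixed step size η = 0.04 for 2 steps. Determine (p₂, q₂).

(-13.67170048, 5.390752)

∇E = (4p³ - 4pq + 2p - 4, -2p² + 2q)
Step 1: at (-4, 2.5), ∇E = (-228, -27) → (-4, 2.5) − 0.04·(-228, -27) = (5.12, 3.58)
Step 2: at (5.12, 3.58), ∇E = (469.792512, -45.2688) → (5.12, 3.58) − 0.04·(469.792512, -45.2688) = (-13.67170048, 5.390752)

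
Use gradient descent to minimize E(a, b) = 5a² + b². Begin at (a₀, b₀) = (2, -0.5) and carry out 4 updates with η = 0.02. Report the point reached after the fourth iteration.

(0.8192, -0.42467328)

∇E = (10a, 2b)
Step 1: at (2, -0.5), ∇E = (20, -1) → (2, -0.5) − 0.02·(20, -1) = (1.6, -0.48)
Step 2: at (1.6, -0.48), ∇E = (16, -0.96) → (1.6, -0.48) − 0.02·(16, -0.96) = (1.28, -0.4608)
Step 3: at (1.28, -0.4608), ∇E = (12.8, -0.9216) → (1.28, -0.4608) − 0.02·(12.8, -0.9216) = (1.024, -0.442368)
Step 4: at (1.024, -0.442368), ∇E = (10.24, -0.884736) → (1.024, -0.442368) − 0.02·(10.24, -0.884736) = (0.8192, -0.42467328)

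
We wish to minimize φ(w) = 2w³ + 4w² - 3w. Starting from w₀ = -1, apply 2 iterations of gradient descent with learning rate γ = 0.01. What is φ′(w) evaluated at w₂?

φ′(w) = 6w² + 8w - 3
Step 1: φ′(-1) = -5; w₁ = -1 − 0.01·(-5) = -0.95
Step 2: φ′(-0.95) = -5.185; w₂ = -0.95 − 0.01·(-5.185) = -0.89815
φ′(w) at (-0.89815) = -5.345159465

-5.345159465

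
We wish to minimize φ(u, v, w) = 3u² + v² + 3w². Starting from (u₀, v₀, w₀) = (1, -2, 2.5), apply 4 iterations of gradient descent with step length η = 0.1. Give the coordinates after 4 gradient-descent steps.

(0.0256, -0.8192, 0.064)

∇φ = (6u, 2v, 6w)
(u₁, v₁, w₁) = (1, -2, 2.5) − 0.1·(6, -4, 15) = (0.4, -1.6, 1)
(u₂, v₂, w₂) = (0.4, -1.6, 1) − 0.1·(2.4, -3.2, 6) = (0.16, -1.28, 0.4)
(u₃, v₃, w₃) = (0.16, -1.28, 0.4) − 0.1·(0.96, -2.56, 2.4) = (0.064, -1.024, 0.16)
(u₄, v₄, w₄) = (0.064, -1.024, 0.16) − 0.1·(0.384, -2.048, 0.96) = (0.0256, -0.8192, 0.064)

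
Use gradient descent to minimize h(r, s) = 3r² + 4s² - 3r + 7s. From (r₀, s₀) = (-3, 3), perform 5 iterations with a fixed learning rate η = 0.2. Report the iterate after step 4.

∇h = (6r - 3, 8s + 7)
Step 1: at (-3, 3), ∇h = (-21, 31) → (-3, 3) − 0.2·(-21, 31) = (1.2, -3.2)
Step 2: at (1.2, -3.2), ∇h = (4.2, -18.6) → (1.2, -3.2) − 0.2·(4.2, -18.6) = (0.36, 0.52)
Step 3: at (0.36, 0.52), ∇h = (-0.84, 11.16) → (0.36, 0.52) − 0.2·(-0.84, 11.16) = (0.528, -1.712)
Step 4: at (0.528, -1.712), ∇h = (0.168, -6.696) → (0.528, -1.712) − 0.2·(0.168, -6.696) = (0.4944, -0.3728)

(0.4944, -0.3728)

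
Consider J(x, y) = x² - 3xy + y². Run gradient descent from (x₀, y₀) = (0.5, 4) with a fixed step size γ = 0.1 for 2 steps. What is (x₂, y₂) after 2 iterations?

∇J = (2x - 3y, -3x + 2y)
(x₁, y₁) = (0.5, 4) − 0.1·(-11, 6.5) = (1.6, 3.35)
(x₂, y₂) = (1.6, 3.35) − 0.1·(-6.85, 1.9) = (2.285, 3.16)

(2.285, 3.16)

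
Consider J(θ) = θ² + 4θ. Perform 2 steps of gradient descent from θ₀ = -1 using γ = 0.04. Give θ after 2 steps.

J′(θ) = 2θ + 4
θ₁ = -1 − 0.04·2 = -1.08
θ₂ = -1.08 − 0.04·1.84 = -1.1536

-1.1536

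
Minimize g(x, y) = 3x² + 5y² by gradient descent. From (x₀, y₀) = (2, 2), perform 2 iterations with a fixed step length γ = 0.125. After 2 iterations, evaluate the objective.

0.125

∇g = (6x, 10y)
Step 1: at (2, 2), ∇g = (12, 20) → (2, 2) − 0.125·(12, 20) = (0.5, -0.5)
Step 2: at (0.5, -0.5), ∇g = (3, -5) → (0.5, -0.5) − 0.125·(3, -5) = (0.125, 0.125)
g(0.125, 0.125) = 0.125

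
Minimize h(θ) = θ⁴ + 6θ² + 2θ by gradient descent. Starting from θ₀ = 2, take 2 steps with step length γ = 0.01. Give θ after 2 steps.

1.11506848

h′(θ) = 4θ³ + 12θ + 2
θ₁ = 2 − 0.01·58 = 1.42
θ₂ = 1.42 − 0.01·30.493152 = 1.11506848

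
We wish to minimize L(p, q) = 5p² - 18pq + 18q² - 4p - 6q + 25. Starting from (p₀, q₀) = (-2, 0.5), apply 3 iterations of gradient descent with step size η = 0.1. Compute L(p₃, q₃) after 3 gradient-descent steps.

70261.70576

∇L = (10p - 18q - 4, -18p + 36q - 6)
(p₁, q₁) = (-2, 0.5) − 0.1·(-33, 48) = (1.3, -4.3)
(p₂, q₂) = (1.3, -4.3) − 0.1·(86.4, -184.2) = (-7.34, 14.12)
(p₃, q₃) = (-7.34, 14.12) − 0.1·(-331.56, 634.44) = (25.816, -49.324)
L(25.816, -49.324) = 70261.70576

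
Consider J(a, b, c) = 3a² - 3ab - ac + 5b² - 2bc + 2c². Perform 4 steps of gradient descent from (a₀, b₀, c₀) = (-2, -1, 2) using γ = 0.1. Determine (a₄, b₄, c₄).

(-0.0478, -0.0094, 0.0726)

∇J = (6a - 3b - c, -3a + 10b - 2c, -a - 2b + 4c)
Step 1: at (-2, -1, 2), ∇J = (-11, -8, 12) → (-2, -1, 2) − 0.1·(-11, -8, 12) = (-0.9, -0.2, 0.8)
Step 2: at (-0.9, -0.2, 0.8), ∇J = (-5.6, -0.9, 4.5) → (-0.9, -0.2, 0.8) − 0.1·(-5.6, -0.9, 4.5) = (-0.34, -0.11, 0.35)
Step 3: at (-0.34, -0.11, 0.35), ∇J = (-2.06, -0.78, 1.96) → (-0.34, -0.11, 0.35) − 0.1·(-2.06, -0.78, 1.96) = (-0.134, -0.032, 0.154)
Step 4: at (-0.134, -0.032, 0.154), ∇J = (-0.862, -0.226, 0.814) → (-0.134, -0.032, 0.154) − 0.1·(-0.862, -0.226, 0.814) = (-0.0478, -0.0094, 0.0726)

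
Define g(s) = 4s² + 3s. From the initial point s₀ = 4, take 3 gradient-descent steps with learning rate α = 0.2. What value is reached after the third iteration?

g′(s) = 8s + 3
s₁ = 4 − 0.2·35 = -3
s₂ = -3 − 0.2·(-21) = 1.2
s₃ = 1.2 − 0.2·12.6 = -1.32

-1.32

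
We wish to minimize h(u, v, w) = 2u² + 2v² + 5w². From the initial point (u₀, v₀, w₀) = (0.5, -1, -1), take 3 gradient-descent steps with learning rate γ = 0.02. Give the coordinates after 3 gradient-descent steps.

∇h = (4u, 4v, 10w)
Step 1: at (0.5, -1, -1), ∇h = (2, -4, -10) → (0.5, -1, -1) − 0.02·(2, -4, -10) = (0.46, -0.92, -0.8)
Step 2: at (0.46, -0.92, -0.8), ∇h = (1.84, -3.68, -8) → (0.46, -0.92, -0.8) − 0.02·(1.84, -3.68, -8) = (0.4232, -0.8464, -0.64)
Step 3: at (0.4232, -0.8464, -0.64), ∇h = (1.6928, -3.3856, -6.4) → (0.4232, -0.8464, -0.64) − 0.02·(1.6928, -3.3856, -6.4) = (0.389344, -0.778688, -0.512)

(0.389344, -0.778688, -0.512)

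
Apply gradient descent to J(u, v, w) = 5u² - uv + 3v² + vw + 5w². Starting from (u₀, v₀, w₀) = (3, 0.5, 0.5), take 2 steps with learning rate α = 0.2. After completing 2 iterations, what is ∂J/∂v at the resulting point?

-5.7

∇J = (10u - v, -u + 6v + w, v + 10w)
Step 1: at (3, 0.5, 0.5), ∇J = (29.5, 0.5, 5.5) → (3, 0.5, 0.5) − 0.2·(29.5, 0.5, 5.5) = (-2.9, 0.4, -0.6)
Step 2: at (-2.9, 0.4, -0.6), ∇J = (-29.4, 4.7, -5.6) → (-2.9, 0.4, -0.6) − 0.2·(-29.4, 4.7, -5.6) = (2.98, -0.54, 0.52)
∂J/∂v at (2.98, -0.54, 0.52) = -5.7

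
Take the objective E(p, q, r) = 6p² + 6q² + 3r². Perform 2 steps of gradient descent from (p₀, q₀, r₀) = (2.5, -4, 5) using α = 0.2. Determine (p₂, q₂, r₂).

∇E = (12p, 12q, 6r)
Step 1: at (2.5, -4, 5), ∇E = (30, -48, 30) → (2.5, -4, 5) − 0.2·(30, -48, 30) = (-3.5, 5.6, -1)
Step 2: at (-3.5, 5.6, -1), ∇E = (-42, 67.2, -6) → (-3.5, 5.6, -1) − 0.2·(-42, 67.2, -6) = (4.9, -7.84, 0.2)

(4.9, -7.84, 0.2)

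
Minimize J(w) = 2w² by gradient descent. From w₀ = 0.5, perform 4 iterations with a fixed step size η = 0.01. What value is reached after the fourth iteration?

0.42467328

J′(w) = 4w
w₁ = 0.5 − 0.01·2 = 0.48
w₂ = 0.48 − 0.01·1.92 = 0.4608
w₃ = 0.4608 − 0.01·1.8432 = 0.442368
w₄ = 0.442368 − 0.01·1.769472 = 0.42467328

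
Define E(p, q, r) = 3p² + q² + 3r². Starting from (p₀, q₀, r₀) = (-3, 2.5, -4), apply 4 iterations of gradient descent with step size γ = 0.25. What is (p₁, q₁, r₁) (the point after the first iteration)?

(1.5, 1.25, 2)

∇E = (6p, 2q, 6r)
(p₁, q₁, r₁) = (-3, 2.5, -4) − 0.25·(-18, 5, -24) = (1.5, 1.25, 2)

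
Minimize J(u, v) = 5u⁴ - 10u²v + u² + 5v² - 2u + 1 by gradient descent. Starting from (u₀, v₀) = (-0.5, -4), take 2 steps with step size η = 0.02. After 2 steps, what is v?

-2.48638

∇J = (20u³ - 20uv + 2u - 2, -10u² + 10v)
Step 1: at (-0.5, -4), ∇J = (-45.5, -42.5) → (-0.5, -4) − 0.02·(-45.5, -42.5) = (0.41, -3.15)
Step 2: at (0.41, -3.15), ∇J = (26.02842, -33.181) → (0.41, -3.15) − 0.02·(26.02842, -33.181) = (-0.1105684, -2.48638)
v = -2.48638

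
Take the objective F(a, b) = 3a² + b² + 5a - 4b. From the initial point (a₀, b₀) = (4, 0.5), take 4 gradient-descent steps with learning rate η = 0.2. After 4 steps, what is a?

-0.8256

∇F = (6a + 5, 2b - 4)
(a₁, b₁) = (4, 0.5) − 0.2·(29, -3) = (-1.8, 1.1)
(a₂, b₂) = (-1.8, 1.1) − 0.2·(-5.8, -1.8) = (-0.64, 1.46)
(a₃, b₃) = (-0.64, 1.46) − 0.2·(1.16, -1.08) = (-0.872, 1.676)
(a₄, b₄) = (-0.872, 1.676) − 0.2·(-0.232, -0.648) = (-0.8256, 1.8056)
a = -0.8256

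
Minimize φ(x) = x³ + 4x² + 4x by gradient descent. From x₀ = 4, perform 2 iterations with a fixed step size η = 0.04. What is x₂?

0.226048

φ′(x) = 3x² + 8x + 4
Step 1: φ′(4) = 84; x₁ = 4 − 0.04·84 = 0.64
Step 2: φ′(0.64) = 10.3488; x₂ = 0.64 − 0.04·10.3488 = 0.226048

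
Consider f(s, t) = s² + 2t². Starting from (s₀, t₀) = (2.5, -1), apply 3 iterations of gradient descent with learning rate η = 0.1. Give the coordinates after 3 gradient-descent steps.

(1.28, -0.216)

∇f = (2s, 4t)
Step 1: at (2.5, -1), ∇f = (5, -4) → (2.5, -1) − 0.1·(5, -4) = (2, -0.6)
Step 2: at (2, -0.6), ∇f = (4, -2.4) → (2, -0.6) − 0.1·(4, -2.4) = (1.6, -0.36)
Step 3: at (1.6, -0.36), ∇f = (3.2, -1.44) → (1.6, -0.36) − 0.1·(3.2, -1.44) = (1.28, -0.216)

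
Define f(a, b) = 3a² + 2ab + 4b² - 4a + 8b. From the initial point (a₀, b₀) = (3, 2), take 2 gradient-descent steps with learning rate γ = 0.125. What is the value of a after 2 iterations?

∇f = (6a + 2b - 4, 2a + 8b + 8)
(a₁, b₁) = (3, 2) − 0.125·(18, 30) = (0.75, -1.75)
(a₂, b₂) = (0.75, -1.75) − 0.125·(-3, -4.5) = (1.125, -1.1875)
a = 1.125

1.125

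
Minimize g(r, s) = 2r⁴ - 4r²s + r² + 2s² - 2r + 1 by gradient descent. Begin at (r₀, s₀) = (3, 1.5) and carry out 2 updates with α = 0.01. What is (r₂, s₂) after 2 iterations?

∇g = (8r³ - 8rs + 2r - 2, -4r² + 4s)
(r₁, s₁) = (3, 1.5) − 0.01·(184, -30) = (1.16, 1.8)
(r₂, s₂) = (1.16, 1.8) − 0.01·(-3.896832, 1.8176) = (1.19896832, 1.781824)

(1.19896832, 1.781824)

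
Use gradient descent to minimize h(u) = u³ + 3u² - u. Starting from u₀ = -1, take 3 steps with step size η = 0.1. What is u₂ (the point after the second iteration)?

-0.248

h′(u) = 3u² + 6u - 1
u₁ = -1 − 0.1·(-4) = -0.6
u₂ = -0.6 − 0.1·(-3.52) = -0.248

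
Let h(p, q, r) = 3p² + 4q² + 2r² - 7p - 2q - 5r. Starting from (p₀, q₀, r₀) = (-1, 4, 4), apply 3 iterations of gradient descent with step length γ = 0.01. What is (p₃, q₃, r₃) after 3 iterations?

∇h = (6p - 7, 8q - 2, 4r - 5)
(p₁, q₁, r₁) = (-1, 4, 4) − 0.01·(-13, 30, 11) = (-0.87, 3.7, 3.89)
(p₂, q₂, r₂) = (-0.87, 3.7, 3.89) − 0.01·(-12.22, 27.6, 10.56) = (-0.7478, 3.424, 3.7844)
(p₃, q₃, r₃) = (-0.7478, 3.424, 3.7844) − 0.01·(-11.4868, 25.392, 10.1376) = (-0.632932, 3.17008, 3.683024)

(-0.632932, 3.17008, 3.683024)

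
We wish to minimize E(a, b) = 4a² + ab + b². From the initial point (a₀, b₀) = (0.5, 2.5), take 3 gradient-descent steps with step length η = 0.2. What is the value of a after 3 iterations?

∇E = (8a + b, a + 2b)
Step 1: at (0.5, 2.5), ∇E = (6.5, 5.5) → (0.5, 2.5) − 0.2·(6.5, 5.5) = (-0.8, 1.4)
Step 2: at (-0.8, 1.4), ∇E = (-5, 2) → (-0.8, 1.4) − 0.2·(-5, 2) = (0.2, 1)
Step 3: at (0.2, 1), ∇E = (2.6, 2.2) → (0.2, 1) − 0.2·(2.6, 2.2) = (-0.32, 0.56)
a = -0.32

-0.32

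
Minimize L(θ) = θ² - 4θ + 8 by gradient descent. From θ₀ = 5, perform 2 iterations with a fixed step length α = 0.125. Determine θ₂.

L′(θ) = 2θ - 4
Step 1: L′(5) = 6; θ₁ = 5 − 0.125·6 = 4.25
Step 2: L′(4.25) = 4.5; θ₂ = 4.25 − 0.125·4.5 = 3.6875

3.6875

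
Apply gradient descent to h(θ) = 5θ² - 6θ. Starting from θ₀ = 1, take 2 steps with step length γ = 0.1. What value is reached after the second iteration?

0.6

h′(θ) = 10θ - 6
θ₁ = 1 − 0.1·4 = 0.6
θ₂ = 0.6 − 0.1·0 = 0.6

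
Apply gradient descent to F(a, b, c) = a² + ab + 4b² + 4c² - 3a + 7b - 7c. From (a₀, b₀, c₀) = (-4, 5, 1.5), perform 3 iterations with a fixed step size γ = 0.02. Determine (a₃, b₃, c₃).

∇F = (2a + b - 3, a + 8b + 7, 8c - 7)
(a₁, b₁, c₁) = (-4, 5, 1.5) − 0.02·(-6, 43, 5) = (-3.88, 4.14, 1.4)
(a₂, b₂, c₂) = (-3.88, 4.14, 1.4) − 0.02·(-6.62, 36.24, 4.2) = (-3.7476, 3.4152, 1.316)
(a₃, b₃, c₃) = (-3.7476, 3.4152, 1.316) − 0.02·(-7.08, 30.574, 3.528) = (-3.606, 2.80372, 1.24544)

(-3.606, 2.80372, 1.24544)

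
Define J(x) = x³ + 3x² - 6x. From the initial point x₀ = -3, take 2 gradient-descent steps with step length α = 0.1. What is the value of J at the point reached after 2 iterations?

J′(x) = 3x² + 6x - 6
x₁ = -3 − 0.1·3 = -3.3
x₂ = -3.3 − 0.1·6.87 = -3.987
J(-3.987) = 8.232481197

8.232481197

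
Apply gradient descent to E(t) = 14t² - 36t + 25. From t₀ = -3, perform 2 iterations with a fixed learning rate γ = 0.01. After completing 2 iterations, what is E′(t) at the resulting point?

-62.208

E′(t) = 28t - 36
t₁ = -3 − 0.01·(-120) = -1.8
t₂ = -1.8 − 0.01·(-86.4) = -0.936
E′(t) at (-0.936) = -62.208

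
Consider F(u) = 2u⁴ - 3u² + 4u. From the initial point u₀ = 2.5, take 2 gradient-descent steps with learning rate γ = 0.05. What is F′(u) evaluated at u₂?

5305.748446224384

F′(u) = 8u³ - 6u + 4
u₁ = 2.5 − 0.05·114 = -3.2
u₂ = -3.2 − 0.05·(-238.944) = 8.7472
F′(u) at (8.7472) = 5305.748446224384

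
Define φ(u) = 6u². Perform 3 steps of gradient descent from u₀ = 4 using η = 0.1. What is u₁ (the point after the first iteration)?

φ′(u) = 12u
u₁ = 4 − 0.1·48 = -0.8

-0.8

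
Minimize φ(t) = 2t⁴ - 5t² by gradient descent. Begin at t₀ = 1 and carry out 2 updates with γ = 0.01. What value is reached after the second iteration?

1.03710336

φ′(t) = 8t³ - 10t
t₁ = 1 − 0.01·(-2) = 1.02
t₂ = 1.02 − 0.01·(-1.710336) = 1.03710336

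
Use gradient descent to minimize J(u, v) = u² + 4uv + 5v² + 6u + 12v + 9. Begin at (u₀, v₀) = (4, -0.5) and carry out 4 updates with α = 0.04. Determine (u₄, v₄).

∇J = (2u + 4v + 6, 4u + 10v + 12)
(u₁, v₁) = (4, -0.5) − 0.04·(12, 23) = (3.52, -1.42)
(u₂, v₂) = (3.52, -1.42) − 0.04·(7.36, 11.88) = (3.2256, -1.8952)
(u₃, v₃) = (3.2256, -1.8952) − 0.04·(4.8704, 5.9504) = (3.030784, -2.133216)
(u₄, v₄) = (3.030784, -2.133216) − 0.04·(3.528704, 2.790976) = (2.88963584, -2.24485504)

(2.88963584, -2.24485504)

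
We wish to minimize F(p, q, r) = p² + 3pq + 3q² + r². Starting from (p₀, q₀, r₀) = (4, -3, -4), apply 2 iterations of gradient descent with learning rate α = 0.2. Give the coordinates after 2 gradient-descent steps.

(3.6, -2.16, -1.44)

∇F = (2p + 3q, 3p + 6q, 2r)
Step 1: at (4, -3, -4), ∇F = (-1, -6, -8) → (4, -3, -4) − 0.2·(-1, -6, -8) = (4.2, -1.8, -2.4)
Step 2: at (4.2, -1.8, -2.4), ∇F = (3, 1.8, -4.8) → (4.2, -1.8, -2.4) − 0.2·(3, 1.8, -4.8) = (3.6, -2.16, -1.44)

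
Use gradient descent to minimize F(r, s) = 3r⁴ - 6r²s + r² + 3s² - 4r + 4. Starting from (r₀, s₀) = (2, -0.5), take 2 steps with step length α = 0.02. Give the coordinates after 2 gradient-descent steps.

∇F = (12r³ - 12rs + 2r - 4, -6r² + 6s)
(r₁, s₁) = (2, -0.5) − 0.02·(108, -27) = (-0.16, 0.04)
(r₂, s₂) = (-0.16, 0.04) − 0.02·(-4.292352, 0.0864) = (-0.07415296, 0.038272)

(-0.07415296, 0.038272)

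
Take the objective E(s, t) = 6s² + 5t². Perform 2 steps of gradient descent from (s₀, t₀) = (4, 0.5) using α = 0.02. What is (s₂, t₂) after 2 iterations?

(2.3104, 0.32)

∇E = (12s, 10t)
Step 1: at (4, 0.5), ∇E = (48, 5) → (4, 0.5) − 0.02·(48, 5) = (3.04, 0.4)
Step 2: at (3.04, 0.4), ∇E = (36.48, 4) → (3.04, 0.4) − 0.02·(36.48, 4) = (2.3104, 0.32)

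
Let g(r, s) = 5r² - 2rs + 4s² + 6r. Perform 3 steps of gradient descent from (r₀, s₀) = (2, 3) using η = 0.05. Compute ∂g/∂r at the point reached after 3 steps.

4.66

∇g = (10r - 2s + 6, -2r + 8s)
Step 1: at (2, 3), ∇g = (20, 20) → (2, 3) − 0.05·(20, 20) = (1, 2)
Step 2: at (1, 2), ∇g = (12, 14) → (1, 2) − 0.05·(12, 14) = (0.4, 1.3)
Step 3: at (0.4, 1.3), ∇g = (7.4, 9.6) → (0.4, 1.3) − 0.05·(7.4, 9.6) = (0.03, 0.82)
∂g/∂r at (0.03, 0.82) = 4.66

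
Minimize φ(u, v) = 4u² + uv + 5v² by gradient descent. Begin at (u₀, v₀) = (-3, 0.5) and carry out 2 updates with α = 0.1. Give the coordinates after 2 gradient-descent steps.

(-0.16, 0.065)

∇φ = (8u + v, u + 10v)
(u₁, v₁) = (-3, 0.5) − 0.1·(-23.5, 2) = (-0.65, 0.3)
(u₂, v₂) = (-0.65, 0.3) − 0.1·(-4.9, 2.35) = (-0.16, 0.065)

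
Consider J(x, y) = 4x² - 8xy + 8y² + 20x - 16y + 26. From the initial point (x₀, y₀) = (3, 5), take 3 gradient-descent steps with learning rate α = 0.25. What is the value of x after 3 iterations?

58

∇J = (8x - 8y + 20, -8x + 16y - 16)
Step 1: at (3, 5), ∇J = (4, 40) → (3, 5) − 0.25·(4, 40) = (2, -5)
Step 2: at (2, -5), ∇J = (76, -112) → (2, -5) − 0.25·(76, -112) = (-17, 23)
Step 3: at (-17, 23), ∇J = (-300, 488) → (-17, 23) − 0.25·(-300, 488) = (58, -99)
x = 58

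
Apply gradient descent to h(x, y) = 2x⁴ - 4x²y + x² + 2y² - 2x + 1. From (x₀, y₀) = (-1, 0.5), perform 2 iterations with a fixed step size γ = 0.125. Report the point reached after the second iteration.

∇h = (8x³ - 8xy + 2x - 2, -4x² + 4y)
(x₁, y₁) = (-1, 0.5) − 0.125·(-8, -2) = (0, 0.75)
(x₂, y₂) = (0, 0.75) − 0.125·(-2, 3) = (0.25, 0.375)

(0.25, 0.375)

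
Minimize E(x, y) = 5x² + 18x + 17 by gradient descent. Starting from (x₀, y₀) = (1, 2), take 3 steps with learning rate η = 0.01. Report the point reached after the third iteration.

∇E = (10x + 18, 0)
(x₁, y₁) = (1, 2) − 0.01·(28, 0) = (0.72, 2)
(x₂, y₂) = (0.72, 2) − 0.01·(25.2, 0) = (0.468, 2)
(x₃, y₃) = (0.468, 2) − 0.01·(22.68, 0) = (0.2412, 2)

(0.2412, 2)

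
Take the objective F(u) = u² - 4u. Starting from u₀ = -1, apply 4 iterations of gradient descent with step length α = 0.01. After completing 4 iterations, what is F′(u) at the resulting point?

-5.53420896

F′(u) = 2u - 4
u₁ = -1 − 0.01·(-6) = -0.94
u₂ = -0.94 − 0.01·(-5.88) = -0.8812
u₃ = -0.8812 − 0.01·(-5.7624) = -0.823576
u₄ = -0.823576 − 0.01·(-5.647152) = -0.76710448
F′(u) at (-0.76710448) = -5.53420896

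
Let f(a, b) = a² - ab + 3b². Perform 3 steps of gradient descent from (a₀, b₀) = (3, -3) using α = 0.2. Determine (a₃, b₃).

∇f = (2a - b, -a + 6b)
Step 1: at (3, -3), ∇f = (9, -21) → (3, -3) − 0.2·(9, -21) = (1.2, 1.2)
Step 2: at (1.2, 1.2), ∇f = (1.2, 6) → (1.2, 1.2) − 0.2·(1.2, 6) = (0.96, 0)
Step 3: at (0.96, 0), ∇f = (1.92, -0.96) → (0.96, 0) − 0.2·(1.92, -0.96) = (0.576, 0.192)

(0.576, 0.192)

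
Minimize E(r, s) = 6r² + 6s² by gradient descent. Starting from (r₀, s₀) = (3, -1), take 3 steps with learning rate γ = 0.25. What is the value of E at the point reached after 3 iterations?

3840

∇E = (12r, 12s)
Step 1: at (3, -1), ∇E = (36, -12) → (3, -1) − 0.25·(36, -12) = (-6, 2)
Step 2: at (-6, 2), ∇E = (-72, 24) → (-6, 2) − 0.25·(-72, 24) = (12, -4)
Step 3: at (12, -4), ∇E = (144, -48) → (12, -4) − 0.25·(144, -48) = (-24, 8)
E(-24, 8) = 3840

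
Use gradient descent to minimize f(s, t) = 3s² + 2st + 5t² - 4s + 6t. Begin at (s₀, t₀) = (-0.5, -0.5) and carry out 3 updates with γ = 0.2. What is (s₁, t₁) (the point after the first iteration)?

∇f = (6s + 2t - 4, 2s + 10t + 6)
(s₁, t₁) = (-0.5, -0.5) − 0.2·(-8, 0) = (1.1, -0.5)

(1.1, -0.5)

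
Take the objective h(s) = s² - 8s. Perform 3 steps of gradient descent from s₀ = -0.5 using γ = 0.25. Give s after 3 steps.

h′(s) = 2s - 8
s₁ = -0.5 − 0.25·(-9) = 1.75
s₂ = 1.75 − 0.25·(-4.5) = 2.875
s₃ = 2.875 − 0.25·(-2.25) = 3.4375

3.4375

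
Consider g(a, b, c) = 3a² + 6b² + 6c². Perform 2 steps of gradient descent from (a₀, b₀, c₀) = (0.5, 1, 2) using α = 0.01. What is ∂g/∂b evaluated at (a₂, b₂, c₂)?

9.2928

∇g = (6a, 12b, 12c)
(a₁, b₁, c₁) = (0.5, 1, 2) − 0.01·(3, 12, 24) = (0.47, 0.88, 1.76)
(a₂, b₂, c₂) = (0.47, 0.88, 1.76) − 0.01·(2.82, 10.56, 21.12) = (0.4418, 0.7744, 1.5488)
∂g/∂b at (0.4418, 0.7744, 1.5488) = 9.2928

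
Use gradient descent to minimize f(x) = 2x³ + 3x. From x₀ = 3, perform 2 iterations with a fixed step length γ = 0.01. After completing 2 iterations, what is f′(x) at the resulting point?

28.109478230616

f′(x) = 6x² + 3
Step 1: f′(3) = 57; x₁ = 3 − 0.01·57 = 2.43
Step 2: f′(2.43) = 38.4294; x₂ = 2.43 − 0.01·38.4294 = 2.045706
f′(x) at (2.045706) = 28.109478230616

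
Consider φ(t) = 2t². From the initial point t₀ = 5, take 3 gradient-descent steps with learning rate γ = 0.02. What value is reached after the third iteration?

3.89344

φ′(t) = 4t
t₁ = 5 − 0.02·20 = 4.6
t₂ = 4.6 − 0.02·18.4 = 4.232
t₃ = 4.232 − 0.02·16.928 = 3.89344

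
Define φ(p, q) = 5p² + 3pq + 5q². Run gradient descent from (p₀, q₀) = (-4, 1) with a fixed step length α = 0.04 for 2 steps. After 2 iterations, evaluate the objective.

∇φ = (10p + 3q, 3p + 10q)
Step 1: at (-4, 1), ∇φ = (-37, -2) → (-4, 1) − 0.04·(-37, -2) = (-2.52, 1.08)
Step 2: at (-2.52, 1.08), ∇φ = (-21.96, 3.24) → (-2.52, 1.08) − 0.04·(-21.96, 3.24) = (-1.6416, 0.9504)
φ(-1.6416, 0.9504) = 13.31002368

13.31002368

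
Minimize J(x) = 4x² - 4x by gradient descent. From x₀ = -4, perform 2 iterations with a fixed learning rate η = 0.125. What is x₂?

J′(x) = 8x - 4
Step 1: J′(-4) = -36; x₁ = -4 − 0.125·(-36) = 0.5
Step 2: J′(0.5) = 0; x₂ = 0.5 − 0.125·0 = 0.5

0.5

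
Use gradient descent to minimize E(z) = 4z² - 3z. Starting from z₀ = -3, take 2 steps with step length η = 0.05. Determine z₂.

E′(z) = 8z - 3
z₁ = -3 − 0.05·(-27) = -1.65
z₂ = -1.65 − 0.05·(-16.2) = -0.84

-0.84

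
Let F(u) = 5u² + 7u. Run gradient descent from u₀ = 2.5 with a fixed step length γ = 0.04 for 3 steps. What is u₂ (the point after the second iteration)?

F′(u) = 10u + 7
u₁ = 2.5 − 0.04·32 = 1.22
u₂ = 1.22 − 0.04·19.2 = 0.452

0.452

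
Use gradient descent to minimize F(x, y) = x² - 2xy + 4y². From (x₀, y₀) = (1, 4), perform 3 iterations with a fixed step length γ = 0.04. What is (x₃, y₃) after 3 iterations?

(1.415872, 1.47136)

∇F = (2x - 2y, -2x + 8y)
(x₁, y₁) = (1, 4) − 0.04·(-6, 30) = (1.24, 2.8)
(x₂, y₂) = (1.24, 2.8) − 0.04·(-3.12, 19.92) = (1.3648, 2.0032)
(x₃, y₃) = (1.3648, 2.0032) − 0.04·(-1.2768, 13.296) = (1.415872, 1.47136)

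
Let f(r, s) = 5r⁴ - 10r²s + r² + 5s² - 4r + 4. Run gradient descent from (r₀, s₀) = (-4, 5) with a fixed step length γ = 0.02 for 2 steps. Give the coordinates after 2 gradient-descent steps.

(-1007.1708416, 44.06912)

∇f = (20r³ - 20rs + 2r - 4, -10r² + 10s)
(r₁, s₁) = (-4, 5) − 0.02·(-892, -110) = (13.84, 7.2)
(r₂, s₂) = (13.84, 7.2) − 0.02·(51050.54208, -1843.456) = (-1007.1708416, 44.06912)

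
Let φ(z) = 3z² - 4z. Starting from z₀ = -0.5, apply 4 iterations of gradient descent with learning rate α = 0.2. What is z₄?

φ′(z) = 6z - 4
Step 1: φ′(-0.5) = -7; z₁ = -0.5 − 0.2·(-7) = 0.9
Step 2: φ′(0.9) = 1.4; z₂ = 0.9 − 0.2·1.4 = 0.62
Step 3: φ′(0.62) = -0.28; z₃ = 0.62 − 0.2·(-0.28) = 0.676
Step 4: φ′(0.676) = 0.056; z₄ = 0.676 − 0.2·0.056 = 0.6648

0.6648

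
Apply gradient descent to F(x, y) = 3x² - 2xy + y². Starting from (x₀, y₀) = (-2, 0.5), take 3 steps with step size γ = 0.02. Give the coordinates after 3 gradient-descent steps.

(-1.3208, 0.241216)

∇F = (6x - 2y, -2x + 2y)
(x₁, y₁) = (-2, 0.5) − 0.02·(-13, 5) = (-1.74, 0.4)
(x₂, y₂) = (-1.74, 0.4) − 0.02·(-11.24, 4.28) = (-1.5152, 0.3144)
(x₃, y₃) = (-1.5152, 0.3144) − 0.02·(-9.72, 3.6592) = (-1.3208, 0.241216)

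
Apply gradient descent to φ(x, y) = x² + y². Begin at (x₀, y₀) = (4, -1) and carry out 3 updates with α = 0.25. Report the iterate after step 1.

(2, -0.5)

∇φ = (2x, 2y)
(x₁, y₁) = (4, -1) − 0.25·(8, -2) = (2, -0.5)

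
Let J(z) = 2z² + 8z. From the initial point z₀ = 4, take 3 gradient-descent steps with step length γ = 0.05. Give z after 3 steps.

1.072

J′(z) = 4z + 8
Step 1: J′(4) = 24; z₁ = 4 − 0.05·24 = 2.8
Step 2: J′(2.8) = 19.2; z₂ = 2.8 − 0.05·19.2 = 1.84
Step 3: J′(1.84) = 15.36; z₃ = 1.84 − 0.05·15.36 = 1.072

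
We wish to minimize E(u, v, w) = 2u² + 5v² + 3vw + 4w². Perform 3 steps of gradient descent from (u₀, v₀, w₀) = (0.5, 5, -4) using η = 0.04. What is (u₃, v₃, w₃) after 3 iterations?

∇E = (4u, 10v + 3w, 3v + 8w)
Step 1: at (0.5, 5, -4), ∇E = (2, 38, -17) → (0.5, 5, -4) − 0.04·(2, 38, -17) = (0.42, 3.48, -3.32)
Step 2: at (0.42, 3.48, -3.32), ∇E = (1.68, 24.84, -16.12) → (0.42, 3.48, -3.32) − 0.04·(1.68, 24.84, -16.12) = (0.3528, 2.4864, -2.6752)
Step 3: at (0.3528, 2.4864, -2.6752), ∇E = (1.4112, 16.8384, -13.9424) → (0.3528, 2.4864, -2.6752) − 0.04·(1.4112, 16.8384, -13.9424) = (0.296352, 1.812864, -2.117504)

(0.296352, 1.812864, -2.117504)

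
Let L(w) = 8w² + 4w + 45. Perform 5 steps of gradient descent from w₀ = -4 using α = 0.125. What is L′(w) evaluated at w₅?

L′(w) = 16w + 4
Step 1: L′(-4) = -60; w₁ = -4 − 0.125·(-60) = 3.5
Step 2: L′(3.5) = 60; w₂ = 3.5 − 0.125·60 = -4
Step 3: L′(-4) = -60; w₃ = -4 − 0.125·(-60) = 3.5
Step 4: L′(3.5) = 60; w₄ = 3.5 − 0.125·60 = -4
Step 5: L′(-4) = -60; w₅ = -4 − 0.125·(-60) = 3.5
L′(w) at (3.5) = 60

60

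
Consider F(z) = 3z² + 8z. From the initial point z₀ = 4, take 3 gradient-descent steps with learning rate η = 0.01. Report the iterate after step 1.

F′(z) = 6z + 8
Step 1: F′(4) = 32; z₁ = 4 − 0.01·32 = 3.68

3.68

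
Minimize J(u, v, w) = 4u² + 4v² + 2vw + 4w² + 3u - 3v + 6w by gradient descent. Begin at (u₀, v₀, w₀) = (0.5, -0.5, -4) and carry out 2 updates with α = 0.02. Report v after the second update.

0.0304

∇J = (8u + 3, 8v + 2w - 3, 2v + 8w + 6)
Step 1: at (0.5, -0.5, -4), ∇J = (7, -15, -27) → (0.5, -0.5, -4) − 0.02·(7, -15, -27) = (0.36, -0.2, -3.46)
Step 2: at (0.36, -0.2, -3.46), ∇J = (5.88, -11.52, -22.08) → (0.36, -0.2, -3.46) − 0.02·(5.88, -11.52, -22.08) = (0.2424, 0.0304, -3.0184)
v = 0.0304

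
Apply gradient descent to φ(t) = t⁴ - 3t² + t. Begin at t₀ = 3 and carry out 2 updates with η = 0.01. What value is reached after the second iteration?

1.84022684

φ′(t) = 4t³ - 6t + 1
Step 1: φ′(3) = 91; t₁ = 3 − 0.01·91 = 2.09
Step 2: φ′(2.09) = 24.977316; t₂ = 2.09 − 0.01·24.977316 = 1.84022684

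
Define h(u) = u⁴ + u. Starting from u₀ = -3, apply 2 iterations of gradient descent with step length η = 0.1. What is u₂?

-175.0132

h′(u) = 4u³ + 1
Step 1: h′(-3) = -107; u₁ = -3 − 0.1·(-107) = 7.7
Step 2: h′(7.7) = 1827.132; u₂ = 7.7 − 0.1·1827.132 = -175.0132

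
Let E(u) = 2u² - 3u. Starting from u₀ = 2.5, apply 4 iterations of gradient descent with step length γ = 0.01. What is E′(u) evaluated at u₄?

E′(u) = 4u - 3
u₁ = 2.5 − 0.01·7 = 2.43
u₂ = 2.43 − 0.01·6.72 = 2.3628
u₃ = 2.3628 − 0.01·6.4512 = 2.298288
u₄ = 2.298288 − 0.01·6.193152 = 2.23635648
E′(u) at (2.23635648) = 5.94542592

5.94542592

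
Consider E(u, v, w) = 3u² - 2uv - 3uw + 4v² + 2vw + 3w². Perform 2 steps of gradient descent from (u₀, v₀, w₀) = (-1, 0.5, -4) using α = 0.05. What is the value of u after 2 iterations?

∇E = (6u - 2v - 3w, -2u + 8v + 2w, -3u + 2v + 6w)
Step 1: at (-1, 0.5, -4), ∇E = (5, -2, -20) → (-1, 0.5, -4) − 0.05·(5, -2, -20) = (-1.25, 0.6, -3)
Step 2: at (-1.25, 0.6, -3), ∇E = (0.3, 1.3, -13.05) → (-1.25, 0.6, -3) − 0.05·(0.3, 1.3, -13.05) = (-1.265, 0.535, -2.3475)
u = -1.265

-1.265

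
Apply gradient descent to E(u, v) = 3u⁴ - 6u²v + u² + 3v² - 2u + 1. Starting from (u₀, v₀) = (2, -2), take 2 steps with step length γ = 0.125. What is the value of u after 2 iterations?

6363.6484375

∇E = (12u³ - 12uv + 2u - 2, -6u² + 6v)
(u₁, v₁) = (2, -2) − 0.125·(146, -36) = (-16.25, 2.5)
(u₂, v₂) = (-16.25, 2.5) − 0.125·(-51039.1875, -1569.375) = (6363.6484375, 198.671875)
u = 6363.6484375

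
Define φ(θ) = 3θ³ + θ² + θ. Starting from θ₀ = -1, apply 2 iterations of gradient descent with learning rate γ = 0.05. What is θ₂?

-2.192

φ′(θ) = 9θ² + 2θ + 1
θ₁ = -1 − 0.05·8 = -1.4
θ₂ = -1.4 − 0.05·15.84 = -2.192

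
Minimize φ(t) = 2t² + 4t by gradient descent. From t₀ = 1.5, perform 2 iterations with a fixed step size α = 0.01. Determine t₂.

1.304

φ′(t) = 4t + 4
Step 1: φ′(1.5) = 10; t₁ = 1.5 − 0.01·10 = 1.4
Step 2: φ′(1.4) = 9.6; t₂ = 1.4 − 0.01·9.6 = 1.304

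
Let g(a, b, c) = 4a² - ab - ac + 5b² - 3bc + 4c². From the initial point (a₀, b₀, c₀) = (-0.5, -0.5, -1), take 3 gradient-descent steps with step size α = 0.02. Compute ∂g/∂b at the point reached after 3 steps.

∇g = (8a - b - c, -a + 10b - 3c, -a - 3b + 8c)
Step 1: at (-0.5, -0.5, -1), ∇g = (-2.5, -1.5, -6) → (-0.5, -0.5, -1) − 0.02·(-2.5, -1.5, -6) = (-0.45, -0.47, -0.88)
Step 2: at (-0.45, -0.47, -0.88), ∇g = (-2.25, -1.61, -5.18) → (-0.45, -0.47, -0.88) − 0.02·(-2.25, -1.61, -5.18) = (-0.405, -0.4378, -0.7764)
Step 3: at (-0.405, -0.4378, -0.7764), ∇g = (-2.0258, -1.6438, -4.4928) → (-0.405, -0.4378, -0.7764) − 0.02·(-2.0258, -1.6438, -4.4928) = (-0.364484, -0.404924, -0.686544)
∂g/∂b at (-0.364484, -0.404924, -0.686544) = -1.625124

-1.625124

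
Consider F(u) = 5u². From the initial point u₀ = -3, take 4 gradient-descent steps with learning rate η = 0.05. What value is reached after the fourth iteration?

-0.1875

F′(u) = 10u
u₁ = -3 − 0.05·(-30) = -1.5
u₂ = -1.5 − 0.05·(-15) = -0.75
u₃ = -0.75 − 0.05·(-7.5) = -0.375
u₄ = -0.375 − 0.05·(-3.75) = -0.1875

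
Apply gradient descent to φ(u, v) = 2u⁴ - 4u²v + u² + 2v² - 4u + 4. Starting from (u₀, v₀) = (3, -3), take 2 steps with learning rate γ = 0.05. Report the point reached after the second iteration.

∇φ = (8u³ - 8uv + 2u - 4, -4u² + 4v)
(u₁, v₁) = (3, -3) − 0.05·(290, -48) = (-11.5, -0.6)
(u₂, v₂) = (-11.5, -0.6) − 0.05·(-12249.2, -531.4) = (600.96, 25.97)

(600.96, 25.97)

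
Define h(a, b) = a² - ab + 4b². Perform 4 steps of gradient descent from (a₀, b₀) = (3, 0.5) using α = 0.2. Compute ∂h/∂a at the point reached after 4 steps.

∇h = (2a - b, -a + 8b)
Step 1: at (3, 0.5), ∇h = (5.5, 1) → (3, 0.5) − 0.2·(5.5, 1) = (1.9, 0.3)
Step 2: at (1.9, 0.3), ∇h = (3.5, 0.5) → (1.9, 0.3) − 0.2·(3.5, 0.5) = (1.2, 0.2)
Step 3: at (1.2, 0.2), ∇h = (2.2, 0.4) → (1.2, 0.2) − 0.2·(2.2, 0.4) = (0.76, 0.12)
Step 4: at (0.76, 0.12), ∇h = (1.4, 0.2) → (0.76, 0.12) − 0.2·(1.4, 0.2) = (0.48, 0.08)
∂h/∂a at (0.48, 0.08) = 0.88

0.88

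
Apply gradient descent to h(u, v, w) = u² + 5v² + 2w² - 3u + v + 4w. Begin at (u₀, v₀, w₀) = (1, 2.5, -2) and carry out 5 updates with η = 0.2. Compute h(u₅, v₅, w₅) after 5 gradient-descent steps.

∇h = (2u - 3, 10v + 1, 4w + 4)
Step 1: at (1, 2.5, -2), ∇h = (-1, 26, -4) → (1, 2.5, -2) − 0.2·(-1, 26, -4) = (1.2, -2.7, -1.2)
Step 2: at (1.2, -2.7, -1.2), ∇h = (-0.6, -26, -0.8) → (1.2, -2.7, -1.2) − 0.2·(-0.6, -26, -0.8) = (1.32, 2.5, -1.04)
Step 3: at (1.32, 2.5, -1.04), ∇h = (-0.36, 26, -0.16) → (1.32, 2.5, -1.04) − 0.2·(-0.36, 26, -0.16) = (1.392, -2.7, -1.008)
Step 4: at (1.392, -2.7, -1.008), ∇h = (-0.216, -26, -0.032) → (1.392, -2.7, -1.008) − 0.2·(-0.216, -26, -0.032) = (1.4352, 2.5, -1.0016)
Step 5: at (1.4352, 2.5, -1.0016), ∇h = (-0.1296, 26, -0.0064) → (1.4352, 2.5, -1.0016) − 0.2·(-0.1296, 26, -0.0064) = (1.46112, -2.7, -1.00032)
h(1.46112, -2.7, -1.00032) = 29.5015118592

29.5015118592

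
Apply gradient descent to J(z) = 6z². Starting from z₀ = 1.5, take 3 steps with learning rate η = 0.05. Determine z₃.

0.096

J′(z) = 12z
z₁ = 1.5 − 0.05·18 = 0.6
z₂ = 0.6 − 0.05·7.2 = 0.24
z₃ = 0.24 − 0.05·2.88 = 0.096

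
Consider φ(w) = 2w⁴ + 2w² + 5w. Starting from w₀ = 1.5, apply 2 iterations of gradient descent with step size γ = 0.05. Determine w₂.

φ′(w) = 8w³ + 4w + 5
w₁ = 1.5 − 0.05·38 = -0.4
w₂ = -0.4 − 0.05·2.888 = -0.5444

-0.5444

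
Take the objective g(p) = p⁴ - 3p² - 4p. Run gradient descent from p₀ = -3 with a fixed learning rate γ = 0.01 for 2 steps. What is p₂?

-1.79392736

g′(p) = 4p³ - 6p - 4
Step 1: g′(-3) = -94; p₁ = -3 − 0.01·(-94) = -2.06
Step 2: g′(-2.06) = -26.607264; p₂ = -2.06 − 0.01·(-26.607264) = -1.79392736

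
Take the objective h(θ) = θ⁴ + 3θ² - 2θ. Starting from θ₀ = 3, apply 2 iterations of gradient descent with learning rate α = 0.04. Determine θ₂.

h′(θ) = 4θ³ + 6θ - 2
θ₁ = 3 − 0.04·124 = -1.96
θ₂ = -1.96 − 0.04·(-43.878144) = -0.20487424

-0.20487424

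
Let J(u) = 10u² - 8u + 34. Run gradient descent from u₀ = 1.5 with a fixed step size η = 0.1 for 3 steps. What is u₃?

J′(u) = 20u - 8
u₁ = 1.5 − 0.1·22 = -0.7
u₂ = -0.7 − 0.1·(-22) = 1.5
u₃ = 1.5 − 0.1·22 = -0.7

-0.7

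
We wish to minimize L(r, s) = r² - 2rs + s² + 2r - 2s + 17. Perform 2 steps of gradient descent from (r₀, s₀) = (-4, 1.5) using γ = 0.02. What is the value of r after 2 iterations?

-3.6544

∇L = (2r - 2s + 2, -2r + 2s - 2)
(r₁, s₁) = (-4, 1.5) − 0.02·(-9, 9) = (-3.82, 1.32)
(r₂, s₂) = (-3.82, 1.32) − 0.02·(-8.28, 8.28) = (-3.6544, 1.1544)
r = -3.6544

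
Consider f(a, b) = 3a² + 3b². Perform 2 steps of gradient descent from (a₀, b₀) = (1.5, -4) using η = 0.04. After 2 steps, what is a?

∇f = (6a, 6b)
Step 1: at (1.5, -4), ∇f = (9, -24) → (1.5, -4) − 0.04·(9, -24) = (1.14, -3.04)
Step 2: at (1.14, -3.04), ∇f = (6.84, -18.24) → (1.14, -3.04) − 0.04·(6.84, -18.24) = (0.8664, -2.3104)
a = 0.8664

0.8664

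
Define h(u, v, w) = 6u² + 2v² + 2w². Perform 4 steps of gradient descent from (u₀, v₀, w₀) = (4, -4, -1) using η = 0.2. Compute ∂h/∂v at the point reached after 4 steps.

∇h = (12u, 4v, 4w)
Step 1: at (4, -4, -1), ∇h = (48, -16, -4) → (4, -4, -1) − 0.2·(48, -16, -4) = (-5.6, -0.8, -0.2)
Step 2: at (-5.6, -0.8, -0.2), ∇h = (-67.2, -3.2, -0.8) → (-5.6, -0.8, -0.2) − 0.2·(-67.2, -3.2, -0.8) = (7.84, -0.16, -0.04)
Step 3: at (7.84, -0.16, -0.04), ∇h = (94.08, -0.64, -0.16) → (7.84, -0.16, -0.04) − 0.2·(94.08, -0.64, -0.16) = (-10.976, -0.032, -0.008)
Step 4: at (-10.976, -0.032, -0.008), ∇h = (-131.712, -0.128, -0.032) → (-10.976, -0.032, -0.008) − 0.2·(-131.712, -0.128, -0.032) = (15.3664, -0.0064, -0.0016)
∂h/∂v at (15.3664, -0.0064, -0.0016) = -0.0256

-0.0256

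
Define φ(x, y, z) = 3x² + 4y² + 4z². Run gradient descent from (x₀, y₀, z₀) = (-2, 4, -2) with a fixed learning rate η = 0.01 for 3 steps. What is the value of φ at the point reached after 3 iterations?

∇φ = (6x, 8y, 8z)
(x₁, y₁, z₁) = (-2, 4, -2) − 0.01·(-12, 32, -16) = (-1.88, 3.68, -1.84)
(x₂, y₂, z₂) = (-1.88, 3.68, -1.84) − 0.01·(-11.28, 29.44, -14.72) = (-1.7672, 3.3856, -1.6928)
(x₃, y₃, z₃) = (-1.7672, 3.3856, -1.6928) − 0.01·(-10.6032, 27.0848, -13.5424) = (-1.661168, 3.114752, -1.557376)
φ(-1.661168, 3.114752, -1.557376) = 56.786837480192

56.786837480192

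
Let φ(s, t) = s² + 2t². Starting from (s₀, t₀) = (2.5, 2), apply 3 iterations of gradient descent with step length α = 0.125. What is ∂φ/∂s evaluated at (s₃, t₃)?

∇φ = (2s, 4t)
(s₁, t₁) = (2.5, 2) − 0.125·(5, 8) = (1.875, 1)
(s₂, t₂) = (1.875, 1) − 0.125·(3.75, 4) = (1.40625, 0.5)
(s₃, t₃) = (1.40625, 0.5) − 0.125·(2.8125, 2) = (1.0546875, 0.25)
∂φ/∂s at (1.0546875, 0.25) = 2.109375

2.109375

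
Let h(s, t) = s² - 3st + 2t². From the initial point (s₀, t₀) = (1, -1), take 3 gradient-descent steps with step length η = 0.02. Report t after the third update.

-0.62948

∇h = (2s - 3t, -3s + 4t)
(s₁, t₁) = (1, -1) − 0.02·(5, -7) = (0.9, -0.86)
(s₂, t₂) = (0.9, -0.86) − 0.02·(4.38, -6.14) = (0.8124, -0.7372)
(s₃, t₃) = (0.8124, -0.7372) − 0.02·(3.8364, -5.386) = (0.735672, -0.62948)
t = -0.62948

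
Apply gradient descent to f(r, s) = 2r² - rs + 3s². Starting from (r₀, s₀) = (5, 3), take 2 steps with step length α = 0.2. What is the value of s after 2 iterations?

0.24

∇f = (4r - s, -r + 6s)
Step 1: at (5, 3), ∇f = (17, 13) → (5, 3) − 0.2·(17, 13) = (1.6, 0.4)
Step 2: at (1.6, 0.4), ∇f = (6, 0.8) → (1.6, 0.4) − 0.2·(6, 0.8) = (0.4, 0.24)
s = 0.24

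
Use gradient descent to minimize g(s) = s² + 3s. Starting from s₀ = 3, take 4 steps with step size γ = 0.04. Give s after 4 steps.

g′(s) = 2s + 3
Step 1: g′(3) = 9; s₁ = 3 − 0.04·9 = 2.64
Step 2: g′(2.64) = 8.28; s₂ = 2.64 − 0.04·8.28 = 2.3088
Step 3: g′(2.3088) = 7.6176; s₃ = 2.3088 − 0.04·7.6176 = 2.004096
Step 4: g′(2.004096) = 7.008192; s₄ = 2.004096 − 0.04·7.008192 = 1.72376832

1.72376832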